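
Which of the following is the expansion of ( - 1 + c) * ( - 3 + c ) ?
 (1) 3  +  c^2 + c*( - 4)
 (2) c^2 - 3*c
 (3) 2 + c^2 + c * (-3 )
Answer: 1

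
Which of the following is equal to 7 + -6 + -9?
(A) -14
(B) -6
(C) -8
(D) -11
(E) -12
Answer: C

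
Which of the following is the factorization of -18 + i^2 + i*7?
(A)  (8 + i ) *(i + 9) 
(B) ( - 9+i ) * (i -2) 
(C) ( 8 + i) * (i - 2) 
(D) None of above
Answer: D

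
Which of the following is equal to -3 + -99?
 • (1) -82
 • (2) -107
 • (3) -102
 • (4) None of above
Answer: 3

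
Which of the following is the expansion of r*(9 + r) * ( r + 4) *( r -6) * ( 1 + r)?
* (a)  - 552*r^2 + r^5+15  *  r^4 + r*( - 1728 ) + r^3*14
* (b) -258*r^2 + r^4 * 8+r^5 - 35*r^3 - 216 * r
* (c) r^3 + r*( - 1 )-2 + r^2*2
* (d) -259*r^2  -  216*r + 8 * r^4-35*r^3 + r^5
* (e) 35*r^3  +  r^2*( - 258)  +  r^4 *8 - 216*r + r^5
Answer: b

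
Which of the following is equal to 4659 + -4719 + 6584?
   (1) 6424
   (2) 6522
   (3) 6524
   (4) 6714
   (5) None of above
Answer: 3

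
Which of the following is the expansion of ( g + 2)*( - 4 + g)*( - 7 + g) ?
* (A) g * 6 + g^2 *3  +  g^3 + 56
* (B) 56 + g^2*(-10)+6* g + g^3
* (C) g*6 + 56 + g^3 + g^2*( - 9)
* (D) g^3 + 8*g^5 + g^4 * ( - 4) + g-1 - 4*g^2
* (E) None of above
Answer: C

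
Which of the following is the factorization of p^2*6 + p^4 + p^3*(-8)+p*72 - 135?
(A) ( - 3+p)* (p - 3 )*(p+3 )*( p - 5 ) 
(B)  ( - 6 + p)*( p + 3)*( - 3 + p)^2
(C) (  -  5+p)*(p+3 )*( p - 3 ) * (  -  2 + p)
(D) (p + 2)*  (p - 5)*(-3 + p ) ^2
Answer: A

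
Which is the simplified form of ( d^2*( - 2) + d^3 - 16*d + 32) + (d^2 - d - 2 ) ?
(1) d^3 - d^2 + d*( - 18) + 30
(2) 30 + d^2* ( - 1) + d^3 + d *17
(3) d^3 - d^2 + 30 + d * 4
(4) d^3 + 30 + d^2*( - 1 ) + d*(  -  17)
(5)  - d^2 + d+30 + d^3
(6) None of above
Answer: 4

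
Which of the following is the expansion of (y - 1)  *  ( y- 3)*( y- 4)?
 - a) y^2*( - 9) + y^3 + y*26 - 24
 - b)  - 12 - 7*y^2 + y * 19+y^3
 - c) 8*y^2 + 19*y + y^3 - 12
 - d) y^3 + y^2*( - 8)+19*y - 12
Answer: d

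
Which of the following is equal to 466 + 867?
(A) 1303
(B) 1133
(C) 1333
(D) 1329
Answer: C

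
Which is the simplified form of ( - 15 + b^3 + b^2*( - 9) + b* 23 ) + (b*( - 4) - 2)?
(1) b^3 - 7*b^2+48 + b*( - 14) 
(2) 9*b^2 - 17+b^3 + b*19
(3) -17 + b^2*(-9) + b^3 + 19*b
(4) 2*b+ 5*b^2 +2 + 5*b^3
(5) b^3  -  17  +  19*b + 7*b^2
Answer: 3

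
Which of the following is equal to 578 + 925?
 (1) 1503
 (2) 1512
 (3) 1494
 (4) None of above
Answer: 1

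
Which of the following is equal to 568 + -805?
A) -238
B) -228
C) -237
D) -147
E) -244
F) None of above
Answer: C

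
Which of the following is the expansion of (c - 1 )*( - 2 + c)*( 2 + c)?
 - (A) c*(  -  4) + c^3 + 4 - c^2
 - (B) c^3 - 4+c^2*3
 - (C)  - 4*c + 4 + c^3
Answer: A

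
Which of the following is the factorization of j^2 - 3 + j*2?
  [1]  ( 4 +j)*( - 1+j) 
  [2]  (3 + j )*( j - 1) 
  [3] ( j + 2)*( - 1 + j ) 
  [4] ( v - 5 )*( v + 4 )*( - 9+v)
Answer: 2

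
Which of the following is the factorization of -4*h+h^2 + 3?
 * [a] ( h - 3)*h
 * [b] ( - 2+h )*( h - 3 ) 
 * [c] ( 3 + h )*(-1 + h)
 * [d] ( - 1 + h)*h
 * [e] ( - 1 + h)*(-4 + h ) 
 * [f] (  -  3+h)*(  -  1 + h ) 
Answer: f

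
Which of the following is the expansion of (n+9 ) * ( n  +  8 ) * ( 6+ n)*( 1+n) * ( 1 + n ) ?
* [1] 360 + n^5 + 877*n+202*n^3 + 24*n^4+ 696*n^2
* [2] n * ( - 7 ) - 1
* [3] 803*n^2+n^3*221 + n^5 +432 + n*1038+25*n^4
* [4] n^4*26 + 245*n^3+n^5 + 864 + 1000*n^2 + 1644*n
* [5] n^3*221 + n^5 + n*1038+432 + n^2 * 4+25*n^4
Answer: 3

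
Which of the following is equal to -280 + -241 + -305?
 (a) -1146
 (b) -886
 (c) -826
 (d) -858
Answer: c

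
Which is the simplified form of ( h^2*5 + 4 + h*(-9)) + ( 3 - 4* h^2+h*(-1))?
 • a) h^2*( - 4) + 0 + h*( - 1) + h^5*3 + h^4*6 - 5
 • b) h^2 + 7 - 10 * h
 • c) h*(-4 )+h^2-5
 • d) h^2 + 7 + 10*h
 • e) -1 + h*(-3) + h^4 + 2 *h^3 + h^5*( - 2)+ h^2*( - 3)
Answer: b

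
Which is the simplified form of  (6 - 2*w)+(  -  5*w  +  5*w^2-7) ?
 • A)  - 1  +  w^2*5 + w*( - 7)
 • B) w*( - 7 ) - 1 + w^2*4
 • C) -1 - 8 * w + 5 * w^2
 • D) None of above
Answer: A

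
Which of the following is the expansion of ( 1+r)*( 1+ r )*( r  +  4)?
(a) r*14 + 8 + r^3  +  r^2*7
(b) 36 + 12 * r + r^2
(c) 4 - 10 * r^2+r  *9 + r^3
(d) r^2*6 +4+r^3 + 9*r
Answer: d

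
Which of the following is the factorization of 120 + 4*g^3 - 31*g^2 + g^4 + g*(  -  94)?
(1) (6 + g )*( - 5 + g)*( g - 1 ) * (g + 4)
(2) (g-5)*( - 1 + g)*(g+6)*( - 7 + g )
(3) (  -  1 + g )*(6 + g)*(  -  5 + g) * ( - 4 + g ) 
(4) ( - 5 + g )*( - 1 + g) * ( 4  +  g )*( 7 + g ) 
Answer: 1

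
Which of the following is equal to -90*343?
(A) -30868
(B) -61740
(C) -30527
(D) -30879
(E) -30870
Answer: E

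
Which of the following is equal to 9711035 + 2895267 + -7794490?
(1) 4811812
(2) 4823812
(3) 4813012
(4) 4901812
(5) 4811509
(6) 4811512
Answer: 1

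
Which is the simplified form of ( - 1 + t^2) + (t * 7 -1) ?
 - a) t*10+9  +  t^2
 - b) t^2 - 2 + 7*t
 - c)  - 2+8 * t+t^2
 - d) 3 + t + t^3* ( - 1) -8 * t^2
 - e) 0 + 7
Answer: b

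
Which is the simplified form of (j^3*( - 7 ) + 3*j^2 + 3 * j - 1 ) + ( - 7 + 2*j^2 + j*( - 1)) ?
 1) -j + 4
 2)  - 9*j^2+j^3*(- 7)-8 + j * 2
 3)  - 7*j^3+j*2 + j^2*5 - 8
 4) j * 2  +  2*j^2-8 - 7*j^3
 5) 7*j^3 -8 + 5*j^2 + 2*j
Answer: 3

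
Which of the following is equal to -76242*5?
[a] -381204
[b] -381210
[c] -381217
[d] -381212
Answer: b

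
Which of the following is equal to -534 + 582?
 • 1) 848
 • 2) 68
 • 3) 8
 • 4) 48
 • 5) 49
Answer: 4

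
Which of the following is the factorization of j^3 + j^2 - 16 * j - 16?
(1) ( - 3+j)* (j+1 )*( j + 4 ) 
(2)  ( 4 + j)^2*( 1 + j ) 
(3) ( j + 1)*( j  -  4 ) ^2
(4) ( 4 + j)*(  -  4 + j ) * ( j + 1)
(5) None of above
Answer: 4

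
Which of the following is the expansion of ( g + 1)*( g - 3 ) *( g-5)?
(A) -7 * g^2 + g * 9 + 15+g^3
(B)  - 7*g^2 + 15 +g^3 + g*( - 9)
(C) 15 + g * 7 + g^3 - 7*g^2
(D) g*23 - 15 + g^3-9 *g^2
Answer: C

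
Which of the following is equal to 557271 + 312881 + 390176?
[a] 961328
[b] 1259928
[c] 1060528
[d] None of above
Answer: d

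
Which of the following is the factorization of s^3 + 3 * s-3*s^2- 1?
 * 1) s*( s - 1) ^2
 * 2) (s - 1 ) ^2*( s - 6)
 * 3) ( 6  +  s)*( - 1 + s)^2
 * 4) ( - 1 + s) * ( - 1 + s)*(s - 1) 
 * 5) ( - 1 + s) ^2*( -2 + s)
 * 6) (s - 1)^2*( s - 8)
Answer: 4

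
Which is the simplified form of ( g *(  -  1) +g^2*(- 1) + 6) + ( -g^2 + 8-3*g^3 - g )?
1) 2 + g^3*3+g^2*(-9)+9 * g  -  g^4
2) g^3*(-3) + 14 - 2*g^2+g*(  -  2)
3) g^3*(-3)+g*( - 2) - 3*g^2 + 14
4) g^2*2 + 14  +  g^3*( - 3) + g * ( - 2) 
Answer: 2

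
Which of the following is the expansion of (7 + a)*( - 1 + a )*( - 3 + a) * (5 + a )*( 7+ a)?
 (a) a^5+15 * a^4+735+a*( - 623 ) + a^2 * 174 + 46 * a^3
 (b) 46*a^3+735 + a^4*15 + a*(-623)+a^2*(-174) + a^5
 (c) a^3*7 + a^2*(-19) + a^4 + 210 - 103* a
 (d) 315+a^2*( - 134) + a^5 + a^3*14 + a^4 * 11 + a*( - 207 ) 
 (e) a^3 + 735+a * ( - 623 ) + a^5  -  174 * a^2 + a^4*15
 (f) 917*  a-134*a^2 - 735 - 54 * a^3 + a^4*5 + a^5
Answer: b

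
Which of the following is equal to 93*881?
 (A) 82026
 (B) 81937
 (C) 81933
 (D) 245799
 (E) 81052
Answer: C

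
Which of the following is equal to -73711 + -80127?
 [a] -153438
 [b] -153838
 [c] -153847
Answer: b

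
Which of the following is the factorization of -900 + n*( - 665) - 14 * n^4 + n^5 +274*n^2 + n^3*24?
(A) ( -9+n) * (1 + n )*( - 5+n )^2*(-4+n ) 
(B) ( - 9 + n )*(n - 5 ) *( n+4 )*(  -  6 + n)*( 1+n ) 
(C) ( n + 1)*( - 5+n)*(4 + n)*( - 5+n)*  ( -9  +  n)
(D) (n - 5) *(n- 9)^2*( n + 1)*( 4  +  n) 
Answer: C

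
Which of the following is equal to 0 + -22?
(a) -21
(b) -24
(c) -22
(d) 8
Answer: c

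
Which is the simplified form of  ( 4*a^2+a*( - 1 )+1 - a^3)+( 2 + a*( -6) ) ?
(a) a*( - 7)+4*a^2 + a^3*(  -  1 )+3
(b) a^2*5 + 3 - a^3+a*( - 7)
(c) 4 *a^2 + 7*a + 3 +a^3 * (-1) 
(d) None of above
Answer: a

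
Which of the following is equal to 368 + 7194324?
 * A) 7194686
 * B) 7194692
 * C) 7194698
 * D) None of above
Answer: B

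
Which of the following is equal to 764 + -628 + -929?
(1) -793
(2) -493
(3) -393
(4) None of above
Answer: 1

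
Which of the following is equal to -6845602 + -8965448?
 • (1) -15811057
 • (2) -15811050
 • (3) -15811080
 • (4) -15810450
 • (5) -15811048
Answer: 2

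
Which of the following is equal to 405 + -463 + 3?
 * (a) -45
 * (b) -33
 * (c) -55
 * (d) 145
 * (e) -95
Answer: c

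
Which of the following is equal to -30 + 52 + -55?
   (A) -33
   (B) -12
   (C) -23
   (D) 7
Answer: A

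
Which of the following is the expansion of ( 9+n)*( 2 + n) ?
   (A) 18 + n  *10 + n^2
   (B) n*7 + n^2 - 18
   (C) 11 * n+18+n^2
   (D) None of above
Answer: C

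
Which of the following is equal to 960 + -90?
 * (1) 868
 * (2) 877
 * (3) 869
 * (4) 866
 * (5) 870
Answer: 5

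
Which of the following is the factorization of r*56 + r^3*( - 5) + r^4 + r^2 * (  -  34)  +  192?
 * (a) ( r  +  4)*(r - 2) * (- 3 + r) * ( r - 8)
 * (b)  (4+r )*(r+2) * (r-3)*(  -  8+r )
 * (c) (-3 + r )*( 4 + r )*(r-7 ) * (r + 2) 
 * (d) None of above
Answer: b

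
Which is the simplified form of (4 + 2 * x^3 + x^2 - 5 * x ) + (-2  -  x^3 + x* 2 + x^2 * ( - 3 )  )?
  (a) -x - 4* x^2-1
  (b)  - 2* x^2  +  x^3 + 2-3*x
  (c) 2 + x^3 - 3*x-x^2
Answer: b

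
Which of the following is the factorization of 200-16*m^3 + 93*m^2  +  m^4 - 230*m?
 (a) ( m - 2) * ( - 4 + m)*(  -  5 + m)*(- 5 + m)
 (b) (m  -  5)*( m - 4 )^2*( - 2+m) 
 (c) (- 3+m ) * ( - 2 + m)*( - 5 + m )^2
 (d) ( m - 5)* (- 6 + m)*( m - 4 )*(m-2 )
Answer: a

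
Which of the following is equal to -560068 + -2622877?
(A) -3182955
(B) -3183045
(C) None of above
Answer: C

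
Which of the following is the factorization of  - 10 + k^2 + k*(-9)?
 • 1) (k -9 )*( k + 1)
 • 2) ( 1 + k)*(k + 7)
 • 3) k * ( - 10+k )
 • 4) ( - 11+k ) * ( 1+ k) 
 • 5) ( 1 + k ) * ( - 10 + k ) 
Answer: 5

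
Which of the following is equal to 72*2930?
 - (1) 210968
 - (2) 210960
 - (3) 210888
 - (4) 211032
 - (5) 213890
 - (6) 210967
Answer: 2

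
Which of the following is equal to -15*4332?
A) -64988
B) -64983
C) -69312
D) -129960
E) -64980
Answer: E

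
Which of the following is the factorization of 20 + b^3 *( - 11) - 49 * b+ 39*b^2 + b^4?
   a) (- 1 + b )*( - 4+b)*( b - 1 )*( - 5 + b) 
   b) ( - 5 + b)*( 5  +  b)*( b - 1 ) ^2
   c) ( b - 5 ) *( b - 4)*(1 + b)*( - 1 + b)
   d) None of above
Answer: a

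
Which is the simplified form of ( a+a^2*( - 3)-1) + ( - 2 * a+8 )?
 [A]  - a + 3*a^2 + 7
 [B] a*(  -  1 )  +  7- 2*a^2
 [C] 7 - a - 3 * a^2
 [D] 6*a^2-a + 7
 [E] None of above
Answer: C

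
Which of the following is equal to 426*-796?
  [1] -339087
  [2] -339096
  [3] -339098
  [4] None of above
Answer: 2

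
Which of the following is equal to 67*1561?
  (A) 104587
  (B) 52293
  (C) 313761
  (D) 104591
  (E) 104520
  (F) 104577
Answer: A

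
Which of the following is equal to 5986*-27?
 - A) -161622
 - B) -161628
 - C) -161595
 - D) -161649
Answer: A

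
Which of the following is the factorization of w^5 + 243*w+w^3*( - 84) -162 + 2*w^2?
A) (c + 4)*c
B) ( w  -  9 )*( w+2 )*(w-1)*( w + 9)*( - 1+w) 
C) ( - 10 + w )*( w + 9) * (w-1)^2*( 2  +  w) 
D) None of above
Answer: B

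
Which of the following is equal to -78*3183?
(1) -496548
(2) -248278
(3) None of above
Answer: 3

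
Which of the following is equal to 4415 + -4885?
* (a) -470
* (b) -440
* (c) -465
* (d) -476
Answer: a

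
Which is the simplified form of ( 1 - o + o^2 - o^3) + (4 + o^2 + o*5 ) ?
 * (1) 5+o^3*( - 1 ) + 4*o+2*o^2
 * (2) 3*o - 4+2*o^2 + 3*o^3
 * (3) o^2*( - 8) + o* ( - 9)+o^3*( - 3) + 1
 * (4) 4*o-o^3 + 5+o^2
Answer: 1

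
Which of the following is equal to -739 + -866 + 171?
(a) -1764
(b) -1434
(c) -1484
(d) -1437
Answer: b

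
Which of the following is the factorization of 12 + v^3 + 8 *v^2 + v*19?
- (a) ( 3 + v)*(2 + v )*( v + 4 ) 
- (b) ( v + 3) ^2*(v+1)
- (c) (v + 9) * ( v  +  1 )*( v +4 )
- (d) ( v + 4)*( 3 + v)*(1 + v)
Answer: d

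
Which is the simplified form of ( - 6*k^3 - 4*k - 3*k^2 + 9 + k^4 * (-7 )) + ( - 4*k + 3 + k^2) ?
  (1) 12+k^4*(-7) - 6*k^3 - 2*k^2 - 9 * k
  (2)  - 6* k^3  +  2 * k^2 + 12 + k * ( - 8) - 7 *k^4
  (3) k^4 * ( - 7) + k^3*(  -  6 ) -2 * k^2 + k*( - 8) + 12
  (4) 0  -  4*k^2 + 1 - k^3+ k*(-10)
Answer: 3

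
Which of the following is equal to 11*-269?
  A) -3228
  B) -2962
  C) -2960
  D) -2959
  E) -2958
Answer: D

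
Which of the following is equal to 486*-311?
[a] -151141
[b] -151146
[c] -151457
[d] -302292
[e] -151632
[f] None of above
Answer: b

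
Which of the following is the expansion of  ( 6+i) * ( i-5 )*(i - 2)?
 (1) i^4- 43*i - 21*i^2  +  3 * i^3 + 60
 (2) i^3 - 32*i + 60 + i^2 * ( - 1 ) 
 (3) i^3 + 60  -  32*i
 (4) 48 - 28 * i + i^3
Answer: 2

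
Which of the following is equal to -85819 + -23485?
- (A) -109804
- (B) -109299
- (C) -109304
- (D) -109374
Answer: C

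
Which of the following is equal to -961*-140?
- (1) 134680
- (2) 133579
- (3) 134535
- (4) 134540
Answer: 4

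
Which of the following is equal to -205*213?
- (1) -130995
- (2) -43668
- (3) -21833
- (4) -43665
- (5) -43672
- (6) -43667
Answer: 4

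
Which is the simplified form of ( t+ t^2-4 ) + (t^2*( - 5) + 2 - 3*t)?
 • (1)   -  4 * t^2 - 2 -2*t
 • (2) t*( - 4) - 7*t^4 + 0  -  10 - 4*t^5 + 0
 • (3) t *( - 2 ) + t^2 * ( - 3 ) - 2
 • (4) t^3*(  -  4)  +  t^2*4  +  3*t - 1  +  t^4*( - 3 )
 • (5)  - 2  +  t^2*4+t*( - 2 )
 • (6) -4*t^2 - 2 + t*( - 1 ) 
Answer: 1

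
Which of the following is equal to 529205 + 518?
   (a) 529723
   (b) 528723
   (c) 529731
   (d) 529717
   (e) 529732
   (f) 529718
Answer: a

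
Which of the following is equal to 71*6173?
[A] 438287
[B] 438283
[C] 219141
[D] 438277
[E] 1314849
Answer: B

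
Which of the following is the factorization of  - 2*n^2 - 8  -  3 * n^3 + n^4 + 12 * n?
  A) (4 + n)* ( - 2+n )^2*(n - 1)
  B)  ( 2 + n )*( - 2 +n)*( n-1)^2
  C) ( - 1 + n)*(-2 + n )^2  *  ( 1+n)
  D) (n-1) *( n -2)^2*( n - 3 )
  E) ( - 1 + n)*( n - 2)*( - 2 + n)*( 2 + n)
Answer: E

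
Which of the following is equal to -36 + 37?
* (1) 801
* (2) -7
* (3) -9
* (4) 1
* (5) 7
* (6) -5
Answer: 4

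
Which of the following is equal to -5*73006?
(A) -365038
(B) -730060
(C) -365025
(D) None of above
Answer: D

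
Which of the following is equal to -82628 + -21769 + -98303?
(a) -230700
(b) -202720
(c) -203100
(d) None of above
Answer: d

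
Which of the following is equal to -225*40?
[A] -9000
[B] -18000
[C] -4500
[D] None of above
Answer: A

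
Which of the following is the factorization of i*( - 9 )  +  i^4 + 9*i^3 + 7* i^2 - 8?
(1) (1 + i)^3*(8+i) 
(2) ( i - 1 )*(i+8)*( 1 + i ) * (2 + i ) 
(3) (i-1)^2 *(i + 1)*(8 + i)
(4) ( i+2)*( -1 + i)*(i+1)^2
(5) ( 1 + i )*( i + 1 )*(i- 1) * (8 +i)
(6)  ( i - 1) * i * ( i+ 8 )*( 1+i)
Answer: 5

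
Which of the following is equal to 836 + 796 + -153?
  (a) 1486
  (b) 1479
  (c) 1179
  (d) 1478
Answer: b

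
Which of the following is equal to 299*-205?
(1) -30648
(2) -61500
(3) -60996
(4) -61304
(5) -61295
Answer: 5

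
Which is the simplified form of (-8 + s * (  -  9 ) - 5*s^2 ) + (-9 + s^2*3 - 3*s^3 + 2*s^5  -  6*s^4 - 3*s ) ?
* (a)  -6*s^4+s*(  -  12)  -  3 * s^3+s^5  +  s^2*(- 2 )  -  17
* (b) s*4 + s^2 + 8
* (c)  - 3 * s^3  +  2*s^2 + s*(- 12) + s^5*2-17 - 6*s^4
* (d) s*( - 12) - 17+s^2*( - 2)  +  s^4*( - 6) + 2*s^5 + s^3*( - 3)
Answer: d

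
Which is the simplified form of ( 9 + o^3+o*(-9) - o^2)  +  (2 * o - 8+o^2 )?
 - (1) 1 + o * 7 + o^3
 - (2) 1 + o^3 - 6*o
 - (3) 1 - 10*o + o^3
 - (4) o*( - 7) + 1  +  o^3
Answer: 4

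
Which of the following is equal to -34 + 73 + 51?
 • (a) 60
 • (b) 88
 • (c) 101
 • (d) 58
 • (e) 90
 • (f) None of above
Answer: e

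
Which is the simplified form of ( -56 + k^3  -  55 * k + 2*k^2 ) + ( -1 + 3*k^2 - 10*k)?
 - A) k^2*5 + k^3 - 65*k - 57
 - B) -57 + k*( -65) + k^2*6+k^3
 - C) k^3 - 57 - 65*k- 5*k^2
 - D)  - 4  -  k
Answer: A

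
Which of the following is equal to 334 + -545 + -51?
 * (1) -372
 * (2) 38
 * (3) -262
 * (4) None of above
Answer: 3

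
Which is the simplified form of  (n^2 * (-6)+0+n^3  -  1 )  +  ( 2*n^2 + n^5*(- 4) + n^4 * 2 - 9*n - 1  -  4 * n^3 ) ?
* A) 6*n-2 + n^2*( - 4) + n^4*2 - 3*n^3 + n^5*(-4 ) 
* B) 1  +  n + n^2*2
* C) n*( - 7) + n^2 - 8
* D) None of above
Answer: D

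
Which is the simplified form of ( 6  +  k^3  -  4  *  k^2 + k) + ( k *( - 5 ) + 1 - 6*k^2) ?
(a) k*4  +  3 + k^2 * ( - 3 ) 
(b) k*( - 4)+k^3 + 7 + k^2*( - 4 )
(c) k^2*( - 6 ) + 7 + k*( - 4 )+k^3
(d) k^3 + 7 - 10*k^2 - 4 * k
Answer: d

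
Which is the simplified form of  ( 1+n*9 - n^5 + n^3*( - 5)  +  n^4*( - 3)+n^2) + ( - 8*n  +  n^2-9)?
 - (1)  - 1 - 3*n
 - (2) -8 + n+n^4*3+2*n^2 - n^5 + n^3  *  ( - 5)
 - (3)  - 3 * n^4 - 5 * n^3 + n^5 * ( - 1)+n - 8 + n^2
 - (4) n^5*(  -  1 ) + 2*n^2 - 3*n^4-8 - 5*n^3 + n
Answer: 4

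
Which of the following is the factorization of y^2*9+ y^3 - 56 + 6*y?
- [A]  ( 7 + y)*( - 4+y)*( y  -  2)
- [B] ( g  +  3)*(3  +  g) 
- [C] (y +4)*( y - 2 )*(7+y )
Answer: C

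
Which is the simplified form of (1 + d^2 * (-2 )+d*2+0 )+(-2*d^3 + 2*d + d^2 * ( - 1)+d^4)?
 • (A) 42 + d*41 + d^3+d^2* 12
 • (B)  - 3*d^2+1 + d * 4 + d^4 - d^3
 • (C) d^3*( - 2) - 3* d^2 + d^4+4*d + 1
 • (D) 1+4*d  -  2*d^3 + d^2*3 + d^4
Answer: C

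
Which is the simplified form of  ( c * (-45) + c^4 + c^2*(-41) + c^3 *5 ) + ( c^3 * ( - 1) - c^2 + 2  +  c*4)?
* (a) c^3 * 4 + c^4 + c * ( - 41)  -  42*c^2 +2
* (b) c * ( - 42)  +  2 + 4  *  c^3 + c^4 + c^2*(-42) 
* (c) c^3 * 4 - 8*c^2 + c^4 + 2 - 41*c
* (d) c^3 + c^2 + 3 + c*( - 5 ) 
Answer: a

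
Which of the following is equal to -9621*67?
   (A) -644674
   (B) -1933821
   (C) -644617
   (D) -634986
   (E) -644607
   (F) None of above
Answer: E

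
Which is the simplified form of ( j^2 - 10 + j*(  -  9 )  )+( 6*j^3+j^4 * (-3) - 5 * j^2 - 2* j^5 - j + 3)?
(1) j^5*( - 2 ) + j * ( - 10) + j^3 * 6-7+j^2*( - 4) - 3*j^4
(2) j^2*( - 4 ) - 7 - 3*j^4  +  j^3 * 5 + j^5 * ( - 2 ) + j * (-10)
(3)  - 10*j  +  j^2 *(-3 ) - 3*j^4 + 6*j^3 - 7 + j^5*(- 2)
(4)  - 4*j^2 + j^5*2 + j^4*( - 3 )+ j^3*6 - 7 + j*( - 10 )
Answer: 1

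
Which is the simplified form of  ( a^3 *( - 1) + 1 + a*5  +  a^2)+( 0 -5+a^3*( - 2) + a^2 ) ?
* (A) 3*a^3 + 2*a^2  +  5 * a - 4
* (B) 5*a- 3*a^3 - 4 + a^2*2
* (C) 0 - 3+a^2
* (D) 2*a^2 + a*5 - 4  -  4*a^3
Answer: B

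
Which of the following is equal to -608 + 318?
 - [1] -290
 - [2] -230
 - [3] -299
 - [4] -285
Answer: 1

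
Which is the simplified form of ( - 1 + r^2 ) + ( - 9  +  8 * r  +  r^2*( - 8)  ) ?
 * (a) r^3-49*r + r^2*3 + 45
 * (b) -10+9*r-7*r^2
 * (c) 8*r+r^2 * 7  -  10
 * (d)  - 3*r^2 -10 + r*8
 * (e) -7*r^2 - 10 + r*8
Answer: e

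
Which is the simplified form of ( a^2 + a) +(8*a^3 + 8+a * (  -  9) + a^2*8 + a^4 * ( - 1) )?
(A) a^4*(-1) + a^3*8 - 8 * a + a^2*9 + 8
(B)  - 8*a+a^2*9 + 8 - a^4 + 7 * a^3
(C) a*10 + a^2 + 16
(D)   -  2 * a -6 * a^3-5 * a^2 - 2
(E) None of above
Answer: A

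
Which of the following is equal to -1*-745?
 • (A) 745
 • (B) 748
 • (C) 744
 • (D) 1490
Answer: A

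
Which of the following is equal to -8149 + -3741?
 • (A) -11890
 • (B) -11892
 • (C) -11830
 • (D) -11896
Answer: A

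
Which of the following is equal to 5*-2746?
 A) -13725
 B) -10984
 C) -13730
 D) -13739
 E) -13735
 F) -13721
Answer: C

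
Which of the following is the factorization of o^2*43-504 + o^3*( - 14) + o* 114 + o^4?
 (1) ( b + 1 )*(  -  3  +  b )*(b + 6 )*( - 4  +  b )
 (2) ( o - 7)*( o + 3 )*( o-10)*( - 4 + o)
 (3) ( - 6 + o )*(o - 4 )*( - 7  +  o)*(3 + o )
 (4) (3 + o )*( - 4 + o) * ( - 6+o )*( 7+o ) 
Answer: 3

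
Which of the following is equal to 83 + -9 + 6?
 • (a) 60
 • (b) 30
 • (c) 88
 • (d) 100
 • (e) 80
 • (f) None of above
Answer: e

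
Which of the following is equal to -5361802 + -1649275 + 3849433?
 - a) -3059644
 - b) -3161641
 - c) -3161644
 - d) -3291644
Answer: c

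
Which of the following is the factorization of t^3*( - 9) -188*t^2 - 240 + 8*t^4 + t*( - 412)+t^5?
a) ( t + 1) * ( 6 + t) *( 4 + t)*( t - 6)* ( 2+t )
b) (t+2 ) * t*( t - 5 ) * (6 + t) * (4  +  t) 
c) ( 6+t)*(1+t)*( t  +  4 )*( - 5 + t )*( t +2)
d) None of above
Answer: c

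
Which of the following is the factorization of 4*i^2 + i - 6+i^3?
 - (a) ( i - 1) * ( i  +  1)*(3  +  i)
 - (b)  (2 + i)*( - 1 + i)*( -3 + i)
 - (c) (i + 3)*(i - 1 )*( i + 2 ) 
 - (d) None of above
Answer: c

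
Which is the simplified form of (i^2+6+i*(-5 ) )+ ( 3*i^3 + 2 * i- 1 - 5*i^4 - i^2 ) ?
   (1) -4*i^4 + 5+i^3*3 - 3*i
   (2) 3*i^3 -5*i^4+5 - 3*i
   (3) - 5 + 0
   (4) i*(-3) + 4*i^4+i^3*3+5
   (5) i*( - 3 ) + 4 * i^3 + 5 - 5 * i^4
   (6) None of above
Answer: 2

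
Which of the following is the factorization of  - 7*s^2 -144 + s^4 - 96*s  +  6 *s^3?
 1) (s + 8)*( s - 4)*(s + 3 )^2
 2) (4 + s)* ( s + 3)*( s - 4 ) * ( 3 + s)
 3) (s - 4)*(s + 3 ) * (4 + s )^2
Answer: 2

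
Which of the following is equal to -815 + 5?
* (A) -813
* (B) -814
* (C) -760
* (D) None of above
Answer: D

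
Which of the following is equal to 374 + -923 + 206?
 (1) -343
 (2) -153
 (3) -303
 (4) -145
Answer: 1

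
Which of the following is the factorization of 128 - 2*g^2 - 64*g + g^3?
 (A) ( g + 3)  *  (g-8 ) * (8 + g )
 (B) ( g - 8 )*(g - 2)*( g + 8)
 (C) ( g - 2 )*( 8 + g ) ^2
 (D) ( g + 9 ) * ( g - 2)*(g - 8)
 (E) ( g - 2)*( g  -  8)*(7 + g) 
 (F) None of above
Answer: B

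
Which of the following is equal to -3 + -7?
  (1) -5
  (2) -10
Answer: 2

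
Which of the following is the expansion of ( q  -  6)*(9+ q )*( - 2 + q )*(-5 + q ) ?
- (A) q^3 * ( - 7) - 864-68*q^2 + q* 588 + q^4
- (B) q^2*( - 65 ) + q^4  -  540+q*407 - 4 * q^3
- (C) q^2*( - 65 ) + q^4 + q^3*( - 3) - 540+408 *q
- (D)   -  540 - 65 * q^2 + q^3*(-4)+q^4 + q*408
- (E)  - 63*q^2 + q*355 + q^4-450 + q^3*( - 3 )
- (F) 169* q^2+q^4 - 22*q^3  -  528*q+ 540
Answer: D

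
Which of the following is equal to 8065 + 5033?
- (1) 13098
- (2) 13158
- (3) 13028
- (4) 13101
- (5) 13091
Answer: 1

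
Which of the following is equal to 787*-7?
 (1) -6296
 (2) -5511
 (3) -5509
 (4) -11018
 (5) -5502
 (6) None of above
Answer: 3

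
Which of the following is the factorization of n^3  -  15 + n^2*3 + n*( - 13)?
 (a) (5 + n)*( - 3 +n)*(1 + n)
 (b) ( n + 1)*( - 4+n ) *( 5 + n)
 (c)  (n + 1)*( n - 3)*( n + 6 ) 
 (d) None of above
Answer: a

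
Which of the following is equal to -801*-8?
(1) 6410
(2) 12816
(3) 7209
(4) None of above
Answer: 4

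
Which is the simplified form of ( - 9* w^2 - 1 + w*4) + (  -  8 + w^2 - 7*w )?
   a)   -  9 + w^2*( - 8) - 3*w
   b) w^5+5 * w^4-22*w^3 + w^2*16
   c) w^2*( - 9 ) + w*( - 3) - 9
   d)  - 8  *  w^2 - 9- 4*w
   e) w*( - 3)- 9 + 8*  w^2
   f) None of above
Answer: a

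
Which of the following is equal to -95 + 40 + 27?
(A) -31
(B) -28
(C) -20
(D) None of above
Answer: B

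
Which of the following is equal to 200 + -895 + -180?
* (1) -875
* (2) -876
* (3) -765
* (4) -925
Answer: 1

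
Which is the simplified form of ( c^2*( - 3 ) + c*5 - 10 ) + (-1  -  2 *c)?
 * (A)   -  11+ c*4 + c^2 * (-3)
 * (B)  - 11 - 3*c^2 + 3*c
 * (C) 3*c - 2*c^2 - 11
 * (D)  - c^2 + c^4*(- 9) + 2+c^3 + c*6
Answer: B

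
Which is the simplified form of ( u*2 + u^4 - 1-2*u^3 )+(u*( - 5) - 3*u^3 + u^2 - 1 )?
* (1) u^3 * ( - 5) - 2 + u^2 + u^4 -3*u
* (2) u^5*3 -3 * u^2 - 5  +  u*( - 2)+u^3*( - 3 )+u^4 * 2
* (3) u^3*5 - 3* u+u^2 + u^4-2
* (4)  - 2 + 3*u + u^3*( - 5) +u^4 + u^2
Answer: 1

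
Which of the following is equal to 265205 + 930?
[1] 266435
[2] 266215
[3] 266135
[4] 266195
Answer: 3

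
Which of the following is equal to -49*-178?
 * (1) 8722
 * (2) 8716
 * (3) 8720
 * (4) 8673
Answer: 1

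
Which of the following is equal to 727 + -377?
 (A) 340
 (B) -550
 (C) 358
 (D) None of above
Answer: D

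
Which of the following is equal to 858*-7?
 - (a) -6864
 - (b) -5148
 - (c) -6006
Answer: c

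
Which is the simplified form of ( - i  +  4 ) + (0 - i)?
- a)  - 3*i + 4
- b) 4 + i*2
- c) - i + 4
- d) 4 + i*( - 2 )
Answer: d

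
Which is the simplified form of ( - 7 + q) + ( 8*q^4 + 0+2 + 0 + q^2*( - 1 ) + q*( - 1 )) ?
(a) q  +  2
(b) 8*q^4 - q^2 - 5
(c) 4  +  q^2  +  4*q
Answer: b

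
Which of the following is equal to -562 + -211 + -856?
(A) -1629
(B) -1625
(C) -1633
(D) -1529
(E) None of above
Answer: A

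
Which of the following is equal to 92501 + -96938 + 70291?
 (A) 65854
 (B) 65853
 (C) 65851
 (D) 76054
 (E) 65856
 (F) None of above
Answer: A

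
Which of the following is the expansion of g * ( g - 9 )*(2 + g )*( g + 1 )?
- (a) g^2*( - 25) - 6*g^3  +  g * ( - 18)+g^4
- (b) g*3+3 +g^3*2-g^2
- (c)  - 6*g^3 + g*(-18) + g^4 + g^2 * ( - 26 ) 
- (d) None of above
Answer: a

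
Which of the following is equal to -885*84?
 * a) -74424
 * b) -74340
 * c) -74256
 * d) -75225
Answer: b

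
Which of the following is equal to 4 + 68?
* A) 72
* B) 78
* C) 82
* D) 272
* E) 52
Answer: A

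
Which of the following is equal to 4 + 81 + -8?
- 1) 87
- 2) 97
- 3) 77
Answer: 3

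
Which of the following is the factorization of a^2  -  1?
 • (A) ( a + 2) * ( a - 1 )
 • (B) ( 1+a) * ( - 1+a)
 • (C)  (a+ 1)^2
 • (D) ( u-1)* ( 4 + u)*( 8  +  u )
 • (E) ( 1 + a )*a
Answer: B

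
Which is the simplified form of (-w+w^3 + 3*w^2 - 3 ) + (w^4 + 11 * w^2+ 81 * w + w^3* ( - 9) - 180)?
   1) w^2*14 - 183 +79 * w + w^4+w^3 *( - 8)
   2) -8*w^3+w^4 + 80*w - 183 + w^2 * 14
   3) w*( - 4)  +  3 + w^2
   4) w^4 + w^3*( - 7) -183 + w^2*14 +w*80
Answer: 2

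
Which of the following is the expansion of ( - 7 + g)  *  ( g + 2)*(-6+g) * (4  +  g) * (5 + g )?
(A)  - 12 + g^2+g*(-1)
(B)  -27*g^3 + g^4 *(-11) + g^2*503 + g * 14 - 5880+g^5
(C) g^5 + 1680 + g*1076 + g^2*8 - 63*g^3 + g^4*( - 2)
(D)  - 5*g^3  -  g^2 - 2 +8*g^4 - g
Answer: C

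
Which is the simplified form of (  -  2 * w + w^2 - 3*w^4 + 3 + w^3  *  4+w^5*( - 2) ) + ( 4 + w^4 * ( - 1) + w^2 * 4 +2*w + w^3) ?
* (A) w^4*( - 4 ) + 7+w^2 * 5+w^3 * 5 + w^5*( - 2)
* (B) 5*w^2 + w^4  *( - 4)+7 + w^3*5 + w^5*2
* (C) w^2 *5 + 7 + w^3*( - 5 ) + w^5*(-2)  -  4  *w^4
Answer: A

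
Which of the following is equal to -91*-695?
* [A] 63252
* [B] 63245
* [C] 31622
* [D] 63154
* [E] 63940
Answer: B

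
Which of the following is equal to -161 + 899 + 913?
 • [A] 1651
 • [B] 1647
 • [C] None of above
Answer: A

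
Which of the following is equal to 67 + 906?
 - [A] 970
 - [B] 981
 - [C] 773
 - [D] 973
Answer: D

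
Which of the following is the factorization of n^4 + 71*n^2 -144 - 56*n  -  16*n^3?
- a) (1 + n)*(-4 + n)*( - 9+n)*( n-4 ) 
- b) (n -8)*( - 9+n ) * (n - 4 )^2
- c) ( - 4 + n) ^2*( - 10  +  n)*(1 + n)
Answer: a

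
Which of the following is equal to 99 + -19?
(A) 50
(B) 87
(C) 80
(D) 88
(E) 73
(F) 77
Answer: C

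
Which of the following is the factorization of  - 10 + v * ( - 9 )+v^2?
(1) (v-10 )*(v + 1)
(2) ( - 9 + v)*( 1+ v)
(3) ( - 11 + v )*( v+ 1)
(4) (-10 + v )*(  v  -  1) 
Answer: 1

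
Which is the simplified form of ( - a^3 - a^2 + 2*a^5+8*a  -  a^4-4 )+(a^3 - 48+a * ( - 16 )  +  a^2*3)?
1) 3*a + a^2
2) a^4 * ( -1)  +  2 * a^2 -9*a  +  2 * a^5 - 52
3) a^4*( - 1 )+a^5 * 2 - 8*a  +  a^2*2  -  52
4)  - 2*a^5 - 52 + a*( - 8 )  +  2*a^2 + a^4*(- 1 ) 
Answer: 3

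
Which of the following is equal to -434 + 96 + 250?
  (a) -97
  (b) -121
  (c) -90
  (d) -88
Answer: d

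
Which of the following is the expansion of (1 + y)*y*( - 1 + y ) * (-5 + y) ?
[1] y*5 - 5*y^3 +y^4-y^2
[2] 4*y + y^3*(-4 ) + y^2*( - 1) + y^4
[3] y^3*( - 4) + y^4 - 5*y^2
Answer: 1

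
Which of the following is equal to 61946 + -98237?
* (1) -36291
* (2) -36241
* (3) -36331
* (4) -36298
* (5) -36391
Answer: 1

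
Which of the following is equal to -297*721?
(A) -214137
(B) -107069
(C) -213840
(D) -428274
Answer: A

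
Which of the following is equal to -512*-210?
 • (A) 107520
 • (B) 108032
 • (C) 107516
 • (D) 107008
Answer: A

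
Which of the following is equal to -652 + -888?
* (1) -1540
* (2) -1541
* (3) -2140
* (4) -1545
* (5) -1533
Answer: 1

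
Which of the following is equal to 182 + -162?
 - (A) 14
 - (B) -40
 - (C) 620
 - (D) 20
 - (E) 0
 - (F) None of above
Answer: D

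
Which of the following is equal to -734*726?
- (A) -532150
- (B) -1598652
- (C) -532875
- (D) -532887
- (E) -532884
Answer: E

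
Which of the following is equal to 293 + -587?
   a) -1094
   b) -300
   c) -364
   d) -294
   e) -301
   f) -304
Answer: d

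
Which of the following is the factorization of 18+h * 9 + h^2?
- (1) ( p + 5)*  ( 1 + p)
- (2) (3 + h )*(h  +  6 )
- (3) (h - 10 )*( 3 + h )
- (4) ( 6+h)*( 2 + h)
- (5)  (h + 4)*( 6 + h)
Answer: 2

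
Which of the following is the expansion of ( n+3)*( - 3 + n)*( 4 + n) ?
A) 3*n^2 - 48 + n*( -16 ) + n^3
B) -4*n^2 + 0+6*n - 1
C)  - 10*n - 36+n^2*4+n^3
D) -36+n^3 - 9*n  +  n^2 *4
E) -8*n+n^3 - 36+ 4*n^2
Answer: D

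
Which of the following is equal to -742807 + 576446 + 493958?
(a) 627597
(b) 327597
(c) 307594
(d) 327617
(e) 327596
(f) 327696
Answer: b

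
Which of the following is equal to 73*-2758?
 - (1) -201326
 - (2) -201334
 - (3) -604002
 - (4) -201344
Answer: 2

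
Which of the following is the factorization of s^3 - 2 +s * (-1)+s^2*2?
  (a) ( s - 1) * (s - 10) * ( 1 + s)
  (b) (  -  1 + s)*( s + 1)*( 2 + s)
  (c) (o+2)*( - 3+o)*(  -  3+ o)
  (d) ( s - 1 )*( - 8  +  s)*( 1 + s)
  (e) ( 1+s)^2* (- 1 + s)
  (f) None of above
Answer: b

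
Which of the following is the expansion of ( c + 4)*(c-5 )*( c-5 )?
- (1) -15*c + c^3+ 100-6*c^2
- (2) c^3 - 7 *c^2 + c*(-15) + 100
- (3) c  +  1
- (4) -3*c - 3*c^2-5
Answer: 1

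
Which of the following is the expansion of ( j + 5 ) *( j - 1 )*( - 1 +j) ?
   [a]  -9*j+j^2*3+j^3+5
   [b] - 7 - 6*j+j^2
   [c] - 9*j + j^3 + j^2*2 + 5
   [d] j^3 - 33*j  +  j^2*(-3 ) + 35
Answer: a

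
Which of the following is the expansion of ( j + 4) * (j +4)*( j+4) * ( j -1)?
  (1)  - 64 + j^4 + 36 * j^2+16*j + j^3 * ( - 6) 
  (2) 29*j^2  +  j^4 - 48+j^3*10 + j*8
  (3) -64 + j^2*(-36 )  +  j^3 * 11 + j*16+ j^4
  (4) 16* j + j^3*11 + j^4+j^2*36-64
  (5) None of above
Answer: 4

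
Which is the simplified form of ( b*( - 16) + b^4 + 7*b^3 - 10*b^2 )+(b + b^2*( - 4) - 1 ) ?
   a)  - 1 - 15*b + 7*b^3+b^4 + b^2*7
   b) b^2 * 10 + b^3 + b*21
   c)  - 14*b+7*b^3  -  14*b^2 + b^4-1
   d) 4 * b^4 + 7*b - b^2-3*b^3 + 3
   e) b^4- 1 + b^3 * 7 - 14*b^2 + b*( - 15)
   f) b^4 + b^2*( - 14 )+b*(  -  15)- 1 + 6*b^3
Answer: e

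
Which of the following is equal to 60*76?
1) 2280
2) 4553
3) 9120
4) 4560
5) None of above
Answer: 4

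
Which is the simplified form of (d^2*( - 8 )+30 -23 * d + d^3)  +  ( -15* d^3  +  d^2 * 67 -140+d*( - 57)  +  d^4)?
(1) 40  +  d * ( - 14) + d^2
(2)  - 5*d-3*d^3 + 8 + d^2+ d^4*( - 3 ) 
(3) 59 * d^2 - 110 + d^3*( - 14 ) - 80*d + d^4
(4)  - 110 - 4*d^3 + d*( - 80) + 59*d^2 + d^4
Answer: 3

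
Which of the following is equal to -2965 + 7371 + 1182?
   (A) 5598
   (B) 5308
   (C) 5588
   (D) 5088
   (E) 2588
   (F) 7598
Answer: C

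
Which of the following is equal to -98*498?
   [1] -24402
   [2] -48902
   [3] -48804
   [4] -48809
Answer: 3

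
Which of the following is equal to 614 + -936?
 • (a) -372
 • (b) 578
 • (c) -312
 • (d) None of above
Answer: d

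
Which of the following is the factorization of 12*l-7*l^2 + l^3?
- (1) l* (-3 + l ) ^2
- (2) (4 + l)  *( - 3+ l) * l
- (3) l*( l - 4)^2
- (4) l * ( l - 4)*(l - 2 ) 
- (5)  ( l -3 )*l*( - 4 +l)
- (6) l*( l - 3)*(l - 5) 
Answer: 5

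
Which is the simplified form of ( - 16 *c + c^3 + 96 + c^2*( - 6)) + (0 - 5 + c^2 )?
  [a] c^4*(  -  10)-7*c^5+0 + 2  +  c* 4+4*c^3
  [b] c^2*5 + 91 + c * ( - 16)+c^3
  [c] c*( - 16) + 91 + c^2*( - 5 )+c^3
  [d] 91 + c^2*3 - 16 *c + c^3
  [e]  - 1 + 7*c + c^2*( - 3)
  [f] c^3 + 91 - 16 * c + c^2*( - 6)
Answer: c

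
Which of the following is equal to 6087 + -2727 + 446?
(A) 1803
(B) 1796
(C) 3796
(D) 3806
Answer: D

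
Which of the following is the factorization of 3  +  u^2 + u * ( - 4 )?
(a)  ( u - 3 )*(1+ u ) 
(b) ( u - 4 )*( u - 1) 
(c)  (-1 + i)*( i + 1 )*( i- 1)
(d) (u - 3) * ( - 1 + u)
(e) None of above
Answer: d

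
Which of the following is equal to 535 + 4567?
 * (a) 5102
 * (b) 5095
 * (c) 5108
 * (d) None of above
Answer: a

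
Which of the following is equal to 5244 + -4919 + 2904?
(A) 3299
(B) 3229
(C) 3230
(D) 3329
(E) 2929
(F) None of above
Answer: B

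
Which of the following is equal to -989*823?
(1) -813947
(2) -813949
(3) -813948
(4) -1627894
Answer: 1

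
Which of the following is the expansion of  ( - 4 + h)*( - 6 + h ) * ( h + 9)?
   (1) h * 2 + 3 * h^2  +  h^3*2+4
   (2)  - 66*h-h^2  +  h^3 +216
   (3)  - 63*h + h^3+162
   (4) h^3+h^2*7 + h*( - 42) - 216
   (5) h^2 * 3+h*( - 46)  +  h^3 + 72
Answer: 2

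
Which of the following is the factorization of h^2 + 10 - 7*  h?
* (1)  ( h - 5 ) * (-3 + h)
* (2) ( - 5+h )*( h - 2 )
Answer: 2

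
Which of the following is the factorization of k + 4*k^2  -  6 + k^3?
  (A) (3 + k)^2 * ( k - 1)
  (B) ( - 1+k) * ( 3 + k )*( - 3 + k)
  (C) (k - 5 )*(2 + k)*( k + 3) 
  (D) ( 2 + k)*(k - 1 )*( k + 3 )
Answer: D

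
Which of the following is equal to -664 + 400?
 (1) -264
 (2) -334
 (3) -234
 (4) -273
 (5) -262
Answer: 1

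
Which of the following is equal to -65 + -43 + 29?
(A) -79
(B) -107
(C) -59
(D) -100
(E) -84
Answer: A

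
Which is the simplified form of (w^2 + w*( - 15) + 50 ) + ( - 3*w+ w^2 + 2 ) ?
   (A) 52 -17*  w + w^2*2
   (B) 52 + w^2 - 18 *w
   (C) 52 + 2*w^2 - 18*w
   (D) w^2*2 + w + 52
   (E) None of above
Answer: C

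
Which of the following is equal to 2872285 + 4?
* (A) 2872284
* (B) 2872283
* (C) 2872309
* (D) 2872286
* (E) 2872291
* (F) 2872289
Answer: F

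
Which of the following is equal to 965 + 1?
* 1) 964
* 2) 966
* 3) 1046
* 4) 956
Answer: 2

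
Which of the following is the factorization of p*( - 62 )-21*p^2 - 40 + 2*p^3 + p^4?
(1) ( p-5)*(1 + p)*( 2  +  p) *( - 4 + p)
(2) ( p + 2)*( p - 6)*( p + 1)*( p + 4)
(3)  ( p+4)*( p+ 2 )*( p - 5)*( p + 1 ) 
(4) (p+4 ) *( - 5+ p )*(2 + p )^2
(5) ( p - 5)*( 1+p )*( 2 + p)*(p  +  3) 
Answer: 3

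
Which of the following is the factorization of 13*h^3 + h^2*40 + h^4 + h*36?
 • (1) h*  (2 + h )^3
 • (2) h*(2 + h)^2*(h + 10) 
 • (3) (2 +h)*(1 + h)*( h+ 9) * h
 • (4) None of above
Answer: 4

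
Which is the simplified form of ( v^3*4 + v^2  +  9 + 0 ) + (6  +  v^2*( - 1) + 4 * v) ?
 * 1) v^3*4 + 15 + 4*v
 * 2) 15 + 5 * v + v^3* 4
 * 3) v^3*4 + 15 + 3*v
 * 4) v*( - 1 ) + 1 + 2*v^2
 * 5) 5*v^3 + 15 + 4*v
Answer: 1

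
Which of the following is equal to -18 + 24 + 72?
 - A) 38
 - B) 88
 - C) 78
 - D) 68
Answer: C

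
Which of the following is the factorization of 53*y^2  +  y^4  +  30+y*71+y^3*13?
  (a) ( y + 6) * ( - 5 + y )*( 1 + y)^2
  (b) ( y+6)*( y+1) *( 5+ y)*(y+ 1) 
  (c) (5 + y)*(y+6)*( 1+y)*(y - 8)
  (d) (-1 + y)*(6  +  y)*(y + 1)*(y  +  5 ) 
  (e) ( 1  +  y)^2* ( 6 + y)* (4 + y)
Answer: b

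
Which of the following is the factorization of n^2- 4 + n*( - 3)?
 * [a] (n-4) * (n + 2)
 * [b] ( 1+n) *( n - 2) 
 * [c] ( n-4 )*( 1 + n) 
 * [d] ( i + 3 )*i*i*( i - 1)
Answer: c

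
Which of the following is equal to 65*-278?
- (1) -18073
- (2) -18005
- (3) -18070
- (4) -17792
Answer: 3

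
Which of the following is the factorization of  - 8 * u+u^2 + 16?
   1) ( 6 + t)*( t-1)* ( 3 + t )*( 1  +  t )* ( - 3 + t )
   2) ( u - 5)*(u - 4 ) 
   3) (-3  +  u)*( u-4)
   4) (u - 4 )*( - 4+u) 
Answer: 4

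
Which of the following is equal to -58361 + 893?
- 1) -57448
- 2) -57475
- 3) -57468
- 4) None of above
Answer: 3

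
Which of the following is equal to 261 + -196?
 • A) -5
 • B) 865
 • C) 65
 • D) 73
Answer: C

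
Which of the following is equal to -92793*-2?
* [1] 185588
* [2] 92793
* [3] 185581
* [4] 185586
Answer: 4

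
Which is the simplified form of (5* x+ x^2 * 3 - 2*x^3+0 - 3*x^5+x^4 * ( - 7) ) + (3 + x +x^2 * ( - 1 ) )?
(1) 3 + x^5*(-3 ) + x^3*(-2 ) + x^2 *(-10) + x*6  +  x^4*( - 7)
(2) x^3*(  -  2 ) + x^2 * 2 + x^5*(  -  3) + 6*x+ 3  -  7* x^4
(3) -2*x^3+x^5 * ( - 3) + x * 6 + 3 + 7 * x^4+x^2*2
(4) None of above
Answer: 2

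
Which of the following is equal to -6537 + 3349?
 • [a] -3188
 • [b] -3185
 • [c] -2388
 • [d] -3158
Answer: a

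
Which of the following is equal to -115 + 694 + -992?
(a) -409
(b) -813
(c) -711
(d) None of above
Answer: d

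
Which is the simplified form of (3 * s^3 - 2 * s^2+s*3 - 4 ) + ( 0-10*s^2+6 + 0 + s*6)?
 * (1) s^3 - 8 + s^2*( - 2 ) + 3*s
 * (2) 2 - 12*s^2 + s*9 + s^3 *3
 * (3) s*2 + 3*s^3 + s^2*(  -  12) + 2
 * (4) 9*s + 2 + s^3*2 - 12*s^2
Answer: 2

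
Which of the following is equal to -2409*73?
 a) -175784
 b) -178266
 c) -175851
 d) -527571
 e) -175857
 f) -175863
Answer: e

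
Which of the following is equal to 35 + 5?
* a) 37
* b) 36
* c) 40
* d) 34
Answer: c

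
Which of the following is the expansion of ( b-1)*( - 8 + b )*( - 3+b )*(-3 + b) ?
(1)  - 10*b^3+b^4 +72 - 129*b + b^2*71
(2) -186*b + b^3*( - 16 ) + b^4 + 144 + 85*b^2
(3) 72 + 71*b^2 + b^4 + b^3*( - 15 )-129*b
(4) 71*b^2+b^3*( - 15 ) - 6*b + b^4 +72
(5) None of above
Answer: 3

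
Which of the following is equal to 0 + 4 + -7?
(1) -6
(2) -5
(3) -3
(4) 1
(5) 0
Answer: 3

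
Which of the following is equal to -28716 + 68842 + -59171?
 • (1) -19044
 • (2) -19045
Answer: 2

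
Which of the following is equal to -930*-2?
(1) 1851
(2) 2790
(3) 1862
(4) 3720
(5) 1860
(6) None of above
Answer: 5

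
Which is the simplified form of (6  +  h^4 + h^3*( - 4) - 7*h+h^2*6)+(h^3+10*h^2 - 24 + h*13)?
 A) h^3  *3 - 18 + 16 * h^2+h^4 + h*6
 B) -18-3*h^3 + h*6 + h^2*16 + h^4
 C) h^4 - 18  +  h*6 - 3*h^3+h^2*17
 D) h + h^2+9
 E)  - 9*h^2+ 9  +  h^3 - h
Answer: B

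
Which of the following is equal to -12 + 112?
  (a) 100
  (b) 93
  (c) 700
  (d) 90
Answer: a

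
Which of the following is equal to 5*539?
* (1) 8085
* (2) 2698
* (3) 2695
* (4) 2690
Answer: 3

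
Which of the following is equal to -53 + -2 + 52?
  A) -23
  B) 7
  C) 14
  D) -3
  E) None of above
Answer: D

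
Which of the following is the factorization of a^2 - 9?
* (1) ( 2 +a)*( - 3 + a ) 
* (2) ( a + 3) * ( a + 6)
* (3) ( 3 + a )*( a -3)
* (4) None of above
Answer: 3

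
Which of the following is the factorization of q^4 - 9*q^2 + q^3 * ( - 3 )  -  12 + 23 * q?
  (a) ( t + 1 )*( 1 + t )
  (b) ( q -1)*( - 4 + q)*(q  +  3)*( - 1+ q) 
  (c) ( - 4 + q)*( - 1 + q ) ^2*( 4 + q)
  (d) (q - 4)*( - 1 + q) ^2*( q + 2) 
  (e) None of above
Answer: b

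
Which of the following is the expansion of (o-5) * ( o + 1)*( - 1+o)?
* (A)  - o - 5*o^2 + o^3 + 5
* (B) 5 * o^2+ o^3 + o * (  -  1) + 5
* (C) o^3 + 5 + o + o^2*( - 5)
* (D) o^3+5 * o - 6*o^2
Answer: A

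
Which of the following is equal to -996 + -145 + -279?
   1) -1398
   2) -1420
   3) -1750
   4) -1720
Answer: 2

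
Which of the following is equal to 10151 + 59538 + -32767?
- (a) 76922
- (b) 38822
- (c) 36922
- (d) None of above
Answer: c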